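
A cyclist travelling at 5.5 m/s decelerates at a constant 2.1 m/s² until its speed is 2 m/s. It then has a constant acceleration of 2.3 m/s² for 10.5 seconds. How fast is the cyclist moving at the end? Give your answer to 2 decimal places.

26.15 m/s

Phase 1 (decelerating): v₀ = 5.50 m/s, a = -2.1 m/s².
v = v₀ + at → t = (2 − 5.50) / -2.1 = 1.67 s
v² = v₀² + 2aΔx → Δx = (2² − 5.50²)/(2·-2.1) = 6.25 m

Phase 2 (accelerating): v₀ = 2.00 m/s, a = 2.3 m/s².
v = v₀ + at = 2.00 + (2.3)(10.5) = 26.1 m/s
Δx = v₀t + ½at² = 2.00·10.5 + 0.5·2.3·10.5² = 148 m
Final speed = 26.1 m/s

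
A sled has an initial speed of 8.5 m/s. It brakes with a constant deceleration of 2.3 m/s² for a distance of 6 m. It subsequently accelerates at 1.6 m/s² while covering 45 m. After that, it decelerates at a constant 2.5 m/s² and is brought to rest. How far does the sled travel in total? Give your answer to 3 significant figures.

Phase 1 (decelerating): v₀ = 8.50 m/s, a = -2.3 m/s².
v² = v₀² + 2aΔx = 8.50² + 2·-2.3·6 = 44.7 → v = 6.68 m/s
t = (v − v₀)/a = (6.68 − 8.50)/-2.3 = 0.790 s

Phase 2 (accelerating): v₀ = 6.68 m/s, a = 1.6 m/s².
v² = v₀² + 2aΔx = 6.68² + 2·1.6·45 = 189 → v = 13.7 m/s
t = (v − v₀)/a = (13.7 − 6.68)/1.6 = 4.41 s

Phase 3 (decelerating): v₀ = 13.7 m/s, a = -2.5 m/s².
v = v₀ + at → t = (0 − 13.7) / -2.5 = 5.49 s
v² = v₀² + 2aΔx → Δx = (0² − 13.7²)/(2·-2.5) = 37.7 m
Total distance = 6.00 + 45.0 + 37.7 = 88.7 m

88.7 m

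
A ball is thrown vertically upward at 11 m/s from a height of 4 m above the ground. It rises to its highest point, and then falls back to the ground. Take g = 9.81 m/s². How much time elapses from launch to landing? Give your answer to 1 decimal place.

2.6 s

Phase 1 (rising): v₀ = 11.0 m/s, a = -9.81 m/s².
v = v₀ + at → t = (0 − 11.0) / -9.81 = 1.12 s
v² = v₀² + 2aΔx → Δx = (0² − 11.0²)/(2·-9.81) = 6.17 m

Phase 2 (falling): v₀ = 0 m/s, a = -9.81 m/s².
Falls 10.2 m from rest: t = √(2·10.2/9.81) = 1.44 s; v = g·t = 14.1 m/s.
Total time = 1.12 + 1.44 = 2.56 s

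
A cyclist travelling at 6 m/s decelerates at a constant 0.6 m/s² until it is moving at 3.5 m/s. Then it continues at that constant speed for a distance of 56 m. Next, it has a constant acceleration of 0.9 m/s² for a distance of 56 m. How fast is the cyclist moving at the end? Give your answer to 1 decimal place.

Phase 1 (decelerating): v₀ = 6.00 m/s, a = -0.6 m/s².
v = v₀ + at → t = (3.5 − 6.00) / -0.6 = 4.17 s
v² = v₀² + 2aΔx → Δx = (3.5² − 6.00²)/(2·-0.6) = 19.8 m

Phase 2 (constant speed): v₀ = 3.50 m/s, a = 0 m/s².
Constant speed: t = d/v = 56/3.50 = 16.0 s

Phase 3 (accelerating): v₀ = 3.50 m/s, a = 0.9 m/s².
v² = v₀² + 2aΔx = 3.50² + 2·0.9·56 = 113 → v = 10.6 m/s
t = (v − v₀)/a = (10.6 − 3.50)/0.9 = 7.92 s
Final speed = 10.6 m/s

10.6 m/s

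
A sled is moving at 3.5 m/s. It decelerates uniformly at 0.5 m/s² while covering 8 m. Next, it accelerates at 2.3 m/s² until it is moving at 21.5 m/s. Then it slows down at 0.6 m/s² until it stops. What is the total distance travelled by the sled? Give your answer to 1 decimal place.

492.8 m

Phase 1 (decelerating): v₀ = 3.50 m/s, a = -0.5 m/s².
v² = v₀² + 2aΔx = 3.50² + 2·-0.5·8 = 4.25 → v = 2.06 m/s
t = (v − v₀)/a = (2.06 − 3.50)/-0.5 = 2.88 s

Phase 2 (accelerating): v₀ = 2.06 m/s, a = 2.3 m/s².
v = v₀ + at → t = (21.5 − 2.06) / 2.3 = 8.45 s
v² = v₀² + 2aΔx → Δx = (21.5² − 2.06²)/(2·2.3) = 99.6 m

Phase 3 (decelerating): v₀ = 21.5 m/s, a = -0.6 m/s².
v = v₀ + at → t = (0 − 21.5) / -0.6 = 35.8 s
v² = v₀² + 2aΔx → Δx = (0² − 21.5²)/(2·-0.6) = 385 m
Total distance = 8.00 + 99.6 + 385 = 493 m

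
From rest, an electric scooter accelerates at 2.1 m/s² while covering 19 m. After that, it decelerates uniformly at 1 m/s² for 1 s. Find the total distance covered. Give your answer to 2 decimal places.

Phase 1 (accelerating): v₀ = 0 m/s, a = 2.1 m/s².
v² = v₀² + 2aΔx = 0² + 2·2.1·19 = 79.8 → v = 8.93 m/s
t = (v − v₀)/a = (8.93 − 0)/2.1 = 4.25 s

Phase 2 (decelerating): v₀ = 8.93 m/s, a = -1 m/s².
v = v₀ + at = 8.93 + (-1)(1) = 7.93 m/s
Δx = v₀t + ½at² = 8.93·1 + 0.5·-1·1² = 8.43 m
Total distance = 19.0 + 8.43 = 27.4 m

27.43 m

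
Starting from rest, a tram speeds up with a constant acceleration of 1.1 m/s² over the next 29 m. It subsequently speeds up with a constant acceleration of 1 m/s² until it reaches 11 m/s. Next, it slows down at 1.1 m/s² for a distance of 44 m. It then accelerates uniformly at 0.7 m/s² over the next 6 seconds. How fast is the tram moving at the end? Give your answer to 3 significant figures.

Phase 1 (accelerating): v₀ = 0 m/s, a = 1.1 m/s².
v² = v₀² + 2aΔx = 0² + 2·1.1·29 = 63.8 → v = 7.99 m/s
t = (v − v₀)/a = (7.99 − 0)/1.1 = 7.26 s

Phase 2 (accelerating): v₀ = 7.99 m/s, a = 1 m/s².
v = v₀ + at → t = (11 − 7.99) / 1 = 3.01 s
v² = v₀² + 2aΔx → Δx = (11² − 7.99²)/(2·1) = 28.6 m

Phase 3 (decelerating): v₀ = 11.0 m/s, a = -1.1 m/s².
v² = v₀² + 2aΔx = 11.0² + 2·-1.1·44 = 24.2 → v = 4.92 m/s
t = (v − v₀)/a = (4.92 − 11.0)/-1.1 = 5.53 s

Phase 4 (accelerating): v₀ = 4.92 m/s, a = 0.7 m/s².
v = v₀ + at = 4.92 + (0.7)(6) = 9.12 m/s
Δx = v₀t + ½at² = 4.92·6 + 0.5·0.7·6² = 42.1 m
Final speed = 9.12 m/s

9.12 m/s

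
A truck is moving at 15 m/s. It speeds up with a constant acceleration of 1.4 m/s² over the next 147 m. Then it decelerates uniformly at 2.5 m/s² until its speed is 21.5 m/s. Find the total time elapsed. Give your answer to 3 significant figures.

8.80 s

Phase 1 (accelerating): v₀ = 15.0 m/s, a = 1.4 m/s².
v² = v₀² + 2aΔx = 15.0² + 2·1.4·147 = 637 → v = 25.2 m/s
t = (v − v₀)/a = (25.2 − 15.0)/1.4 = 7.31 s

Phase 2 (decelerating): v₀ = 25.2 m/s, a = -2.5 m/s².
v = v₀ + at → t = (21.5 − 25.2) / -2.5 = 1.49 s
v² = v₀² + 2aΔx → Δx = (21.5² − 25.2²)/(2·-2.5) = 34.9 m
Total time = 7.31 + 1.49 = 8.80 s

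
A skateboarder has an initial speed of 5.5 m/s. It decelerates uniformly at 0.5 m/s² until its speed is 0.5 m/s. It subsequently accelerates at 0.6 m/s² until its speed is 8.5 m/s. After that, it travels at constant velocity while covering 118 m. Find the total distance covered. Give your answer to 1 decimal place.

208.0 m

Phase 1 (decelerating): v₀ = 5.50 m/s, a = -0.5 m/s².
v = v₀ + at → t = (0.5 − 5.50) / -0.5 = 10.0 s
v² = v₀² + 2aΔx → Δx = (0.5² − 5.50²)/(2·-0.5) = 30.0 m

Phase 2 (accelerating): v₀ = 0.500 m/s, a = 0.6 m/s².
v = v₀ + at → t = (8.5 − 0.500) / 0.6 = 13.3 s
v² = v₀² + 2aΔx → Δx = (8.5² − 0.500²)/(2·0.6) = 60.0 m

Phase 3 (constant speed): v₀ = 8.50 m/s, a = 0 m/s².
Constant speed: t = d/v = 118/8.50 = 13.9 s
Total distance = 30.0 + 60.0 + 118 = 208 m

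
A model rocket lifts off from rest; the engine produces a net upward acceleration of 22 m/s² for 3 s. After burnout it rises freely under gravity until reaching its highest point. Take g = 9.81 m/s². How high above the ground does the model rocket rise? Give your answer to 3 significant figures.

321 m

Phase 1 (powered ascent): v₀ = 0 m/s, a = 22 m/s².
v = v₀ + at = 0 + (22)(3) = 66.0 m/s
Δx = v₀t + ½at² = 0·3 + 0.5·22·3² = 99.0 m

Phase 2 (coasting upward): v₀ = 66.0 m/s, a = -9.81 m/s².
v = v₀ + at → t = (0 − 66.0) / -9.81 = 6.73 s
v² = v₀² + 2aΔx → Δx = (0² − 66.0²)/(2·-9.81) = 222 m
Maximum height = 99.0 + 222 = 321 m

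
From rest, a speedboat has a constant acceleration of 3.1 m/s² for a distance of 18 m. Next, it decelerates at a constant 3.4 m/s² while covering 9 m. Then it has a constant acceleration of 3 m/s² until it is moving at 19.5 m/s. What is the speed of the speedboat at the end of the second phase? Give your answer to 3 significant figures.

7.10 m/s

Phase 1 (accelerating): v₀ = 0 m/s, a = 3.1 m/s².
v² = v₀² + 2aΔx = 0² + 2·3.1·18 = 112 → v = 10.6 m/s
t = (v − v₀)/a = (10.6 − 0)/3.1 = 3.41 s

Phase 2 (decelerating): v₀ = 10.6 m/s, a = -3.4 m/s².
v² = v₀² + 2aΔx = 10.6² + 2·-3.4·9 = 50.4 → v = 7.10 m/s
t = (v − v₀)/a = (7.10 − 10.6)/-3.4 = 1.02 s
Speed at end of phase 2 = 7.10 m/s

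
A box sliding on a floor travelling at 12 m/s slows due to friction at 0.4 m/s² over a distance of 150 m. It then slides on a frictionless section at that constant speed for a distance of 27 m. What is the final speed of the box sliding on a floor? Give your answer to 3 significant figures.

4.90 m/s

Phase 1 (decelerating): v₀ = 12.0 m/s, a = -0.4 m/s².
v² = v₀² + 2aΔx = 12.0² + 2·-0.4·150 = 24.0 → v = 4.90 m/s
t = (v − v₀)/a = (4.90 − 12.0)/-0.4 = 17.8 s

Phase 2 (constant speed): v₀ = 4.90 m/s, a = 0 m/s².
Constant speed: t = d/v = 27/4.90 = 5.51 s
Final speed = 4.90 m/s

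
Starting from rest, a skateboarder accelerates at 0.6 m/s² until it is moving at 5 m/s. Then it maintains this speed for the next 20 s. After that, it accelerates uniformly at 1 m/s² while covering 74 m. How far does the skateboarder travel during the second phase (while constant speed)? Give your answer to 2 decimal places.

100.00 m

Phase 1 (accelerating): v₀ = 0 m/s, a = 0.6 m/s².
v = v₀ + at → t = (5 − 0) / 0.6 = 8.33 s
v² = v₀² + 2aΔx → Δx = (5² − 0²)/(2·0.6) = 20.8 m

Phase 2 (constant speed): v₀ = 5.00 m/s, a = 0 m/s².
v = v₀ + at = 5.00 + (0)(20) = 5.00 m/s
Δx = v₀t + ½at² = 5.00·20 + 0.5·0·20² = 100 m
Distance in phase 2 = 100 m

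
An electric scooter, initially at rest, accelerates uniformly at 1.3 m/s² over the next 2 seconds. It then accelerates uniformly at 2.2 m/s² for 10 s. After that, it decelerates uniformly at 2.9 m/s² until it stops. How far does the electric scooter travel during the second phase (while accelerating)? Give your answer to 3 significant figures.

136 m

Phase 1 (accelerating): v₀ = 0 m/s, a = 1.3 m/s².
v = v₀ + at = 0 + (1.3)(2) = 2.60 m/s
Δx = v₀t + ½at² = 0·2 + 0.5·1.3·2² = 2.60 m

Phase 2 (accelerating): v₀ = 2.60 m/s, a = 2.2 m/s².
v = v₀ + at = 2.60 + (2.2)(10) = 24.6 m/s
Δx = v₀t + ½at² = 2.60·10 + 0.5·2.2·10² = 136 m
Distance in phase 2 = 136 m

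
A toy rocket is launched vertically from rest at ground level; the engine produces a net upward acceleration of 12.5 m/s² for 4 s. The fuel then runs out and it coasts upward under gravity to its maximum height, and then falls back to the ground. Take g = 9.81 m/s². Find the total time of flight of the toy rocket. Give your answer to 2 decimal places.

15.91 s

Phase 1 (powered ascent): v₀ = 0 m/s, a = 12.5 m/s².
v = v₀ + at = 0 + (12.5)(4) = 50.0 m/s
Δx = v₀t + ½at² = 0·4 + 0.5·12.5·4² = 100 m

Phase 2 (coasting upward): v₀ = 50.0 m/s, a = -9.81 m/s².
v = v₀ + at → t = (0 − 50.0) / -9.81 = 5.10 s
v² = v₀² + 2aΔx → Δx = (0² − 50.0²)/(2·-9.81) = 127 m

Phase 3 (free fall): v₀ = 0 m/s, a = -9.81 m/s².
Falls 227 m from rest: t = √(2·227/9.81) = 6.81 s; v = g·t = 66.8 m/s.
Total time = 4.00 + 5.10 + 6.81 = 15.9 s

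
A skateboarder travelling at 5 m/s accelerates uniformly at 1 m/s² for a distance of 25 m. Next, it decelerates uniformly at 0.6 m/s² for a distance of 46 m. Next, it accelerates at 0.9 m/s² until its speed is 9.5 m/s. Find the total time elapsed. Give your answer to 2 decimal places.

Phase 1 (accelerating): v₀ = 5.00 m/s, a = 1 m/s².
v² = v₀² + 2aΔx = 5.00² + 2·1·25 = 75.0 → v = 8.66 m/s
t = (v − v₀)/a = (8.66 − 5.00)/1 = 3.66 s

Phase 2 (decelerating): v₀ = 8.66 m/s, a = -0.6 m/s².
v² = v₀² + 2aΔx = 8.66² + 2·-0.6·46 = 19.8 → v = 4.45 m/s
t = (v − v₀)/a = (4.45 − 8.66)/-0.6 = 7.02 s

Phase 3 (accelerating): v₀ = 4.45 m/s, a = 0.9 m/s².
v = v₀ + at → t = (9.5 − 4.45) / 0.9 = 5.61 s
v² = v₀² + 2aΔx → Δx = (9.5² − 4.45²)/(2·0.9) = 39.1 m
Total time = 3.66 + 7.02 + 5.61 = 16.3 s

16.29 s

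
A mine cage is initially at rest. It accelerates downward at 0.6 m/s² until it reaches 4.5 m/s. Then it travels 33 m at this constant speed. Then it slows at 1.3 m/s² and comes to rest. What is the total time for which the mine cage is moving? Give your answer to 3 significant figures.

Phase 1 (accelerating): v₀ = 0 m/s, a = 0.6 m/s².
v = v₀ + at → t = (4.5 − 0) / 0.6 = 7.50 s
v² = v₀² + 2aΔx → Δx = (4.5² − 0²)/(2·0.6) = 16.9 m

Phase 2 (constant speed): v₀ = 4.50 m/s, a = 0 m/s².
Constant speed: t = d/v = 33/4.50 = 7.33 s

Phase 3 (decelerating): v₀ = 4.50 m/s, a = -1.3 m/s².
v = v₀ + at → t = (0 − 4.50) / -1.3 = 3.46 s
v² = v₀² + 2aΔx → Δx = (0² − 4.50²)/(2·-1.3) = 7.79 m
Total time = 7.50 + 7.33 + 3.46 = 18.3 s

18.3 s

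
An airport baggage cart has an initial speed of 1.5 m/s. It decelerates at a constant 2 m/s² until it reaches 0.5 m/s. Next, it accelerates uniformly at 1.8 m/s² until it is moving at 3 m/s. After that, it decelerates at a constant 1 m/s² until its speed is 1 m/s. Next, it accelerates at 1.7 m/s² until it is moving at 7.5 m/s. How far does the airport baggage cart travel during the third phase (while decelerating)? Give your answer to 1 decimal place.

4.0 m

Phase 1 (decelerating): v₀ = 1.50 m/s, a = -2 m/s².
v = v₀ + at → t = (0.5 − 1.50) / -2 = 0.500 s
v² = v₀² + 2aΔx → Δx = (0.5² − 1.50²)/(2·-2) = 0.500 m

Phase 2 (accelerating): v₀ = 0.500 m/s, a = 1.8 m/s².
v = v₀ + at → t = (3 − 0.500) / 1.8 = 1.39 s
v² = v₀² + 2aΔx → Δx = (3² − 0.500²)/(2·1.8) = 2.43 m

Phase 3 (decelerating): v₀ = 3.00 m/s, a = -1 m/s².
v = v₀ + at → t = (1 − 3.00) / -1 = 2.00 s
v² = v₀² + 2aΔx → Δx = (1² − 3.00²)/(2·-1) = 4.00 m
Distance in phase 3 = 4.00 m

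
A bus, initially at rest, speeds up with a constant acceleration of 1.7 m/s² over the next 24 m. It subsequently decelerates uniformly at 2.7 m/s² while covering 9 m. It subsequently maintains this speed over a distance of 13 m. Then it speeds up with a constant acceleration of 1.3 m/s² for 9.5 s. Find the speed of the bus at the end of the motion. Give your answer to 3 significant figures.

18.1 m/s

Phase 1 (accelerating): v₀ = 0 m/s, a = 1.7 m/s².
v² = v₀² + 2aΔx = 0² + 2·1.7·24 = 81.6 → v = 9.03 m/s
t = (v − v₀)/a = (9.03 − 0)/1.7 = 5.31 s

Phase 2 (decelerating): v₀ = 9.03 m/s, a = -2.7 m/s².
v² = v₀² + 2aΔx = 9.03² + 2·-2.7·9 = 33.0 → v = 5.74 m/s
t = (v − v₀)/a = (5.74 − 9.03)/-2.7 = 1.22 s

Phase 3 (constant speed): v₀ = 5.74 m/s, a = 0 m/s².
Constant speed: t = d/v = 13/5.74 = 2.26 s

Phase 4 (accelerating): v₀ = 5.74 m/s, a = 1.3 m/s².
v = v₀ + at = 5.74 + (1.3)(9.5) = 18.1 m/s
Δx = v₀t + ½at² = 5.74·9.5 + 0.5·1.3·9.5² = 113 m
Final speed = 18.1 m/s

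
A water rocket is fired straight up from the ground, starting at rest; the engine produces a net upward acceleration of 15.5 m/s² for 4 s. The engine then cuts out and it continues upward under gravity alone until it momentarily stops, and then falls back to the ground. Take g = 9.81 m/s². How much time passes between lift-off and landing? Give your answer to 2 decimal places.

Phase 1 (powered ascent): v₀ = 0 m/s, a = 15.5 m/s².
v = v₀ + at = 0 + (15.5)(4) = 62.0 m/s
Δx = v₀t + ½at² = 0·4 + 0.5·15.5·4² = 124 m

Phase 2 (coasting upward): v₀ = 62.0 m/s, a = -9.81 m/s².
v = v₀ + at → t = (0 − 62.0) / -9.81 = 6.32 s
v² = v₀² + 2aΔx → Δx = (0² − 62.0²)/(2·-9.81) = 196 m

Phase 3 (free fall): v₀ = 0 m/s, a = -9.81 m/s².
Falls 320 m from rest: t = √(2·320/9.81) = 8.08 s; v = g·t = 79.2 m/s.
Total time = 4.00 + 6.32 + 8.08 = 18.4 s

18.40 s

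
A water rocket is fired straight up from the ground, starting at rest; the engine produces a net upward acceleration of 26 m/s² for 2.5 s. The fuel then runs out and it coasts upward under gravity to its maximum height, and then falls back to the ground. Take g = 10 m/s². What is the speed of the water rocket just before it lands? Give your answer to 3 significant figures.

76.5 m/s

Phase 1 (powered ascent): v₀ = 0 m/s, a = 26 m/s².
v = v₀ + at = 0 + (26)(2.5) = 65.0 m/s
Δx = v₀t + ½at² = 0·2.5 + 0.5·26·2.5² = 81.2 m

Phase 2 (coasting upward): v₀ = 65.0 m/s, a = -10 m/s².
v = v₀ + at → t = (0 − 65.0) / -10 = 6.50 s
v² = v₀² + 2aΔx → Δx = (0² − 65.0²)/(2·-10) = 211 m

Phase 3 (free fall): v₀ = 0 m/s, a = -10 m/s².
Falls 292 m from rest: t = √(2·292/10) = 7.65 s; v = g·t = 76.5 m/s.
Impact speed = 76.5 m/s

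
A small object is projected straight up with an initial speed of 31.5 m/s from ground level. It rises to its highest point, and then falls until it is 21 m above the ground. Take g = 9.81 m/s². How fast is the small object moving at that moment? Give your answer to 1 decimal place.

Phase 1 (rising): v₀ = 31.5 m/s, a = -9.81 m/s².
v = v₀ + at → t = (0 − 31.5) / -9.81 = 3.21 s
v² = v₀² + 2aΔx → Δx = (0² − 31.5²)/(2·-9.81) = 50.6 m

Phase 2 (falling): v₀ = 0 m/s, a = -9.81 m/s².
Falls 29.6 m from rest: t = √(2·29.6/9.81) = 2.46 s; v = g·t = 24.1 m/s.
Final speed = 24.1 m/s

24.1 m/s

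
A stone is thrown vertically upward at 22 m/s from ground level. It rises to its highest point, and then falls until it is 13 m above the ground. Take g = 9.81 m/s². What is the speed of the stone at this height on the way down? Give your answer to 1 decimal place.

15.1 m/s

Phase 1 (rising): v₀ = 22.0 m/s, a = -9.81 m/s².
v = v₀ + at → t = (0 − 22.0) / -9.81 = 2.24 s
v² = v₀² + 2aΔx → Δx = (0² − 22.0²)/(2·-9.81) = 24.7 m

Phase 2 (falling): v₀ = 0 m/s, a = -9.81 m/s².
Falls 11.7 m from rest: t = √(2·11.7/9.81) = 1.54 s; v = g·t = 15.1 m/s.
Final speed = 15.1 m/s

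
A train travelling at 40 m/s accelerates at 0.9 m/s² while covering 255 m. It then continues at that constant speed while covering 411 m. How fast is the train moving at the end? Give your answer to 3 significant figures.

Phase 1 (accelerating): v₀ = 40.0 m/s, a = 0.9 m/s².
v² = v₀² + 2aΔx = 40.0² + 2·0.9·255 = 2060 → v = 45.4 m/s
t = (v − v₀)/a = (45.4 − 40.0)/0.9 = 5.97 s

Phase 2 (constant speed): v₀ = 45.4 m/s, a = 0 m/s².
Constant speed: t = d/v = 411/45.4 = 9.06 s
Final speed = 45.4 m/s

45.4 m/s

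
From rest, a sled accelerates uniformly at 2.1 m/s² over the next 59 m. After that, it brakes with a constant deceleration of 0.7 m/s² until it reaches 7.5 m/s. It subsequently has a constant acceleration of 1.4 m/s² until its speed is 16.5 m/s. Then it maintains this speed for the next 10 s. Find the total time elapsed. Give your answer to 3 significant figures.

35.7 s

Phase 1 (accelerating): v₀ = 0 m/s, a = 2.1 m/s².
v² = v₀² + 2aΔx = 0² + 2·2.1·59 = 248 → v = 15.7 m/s
t = (v − v₀)/a = (15.7 − 0)/2.1 = 7.50 s

Phase 2 (decelerating): v₀ = 15.7 m/s, a = -0.7 m/s².
v = v₀ + at → t = (7.5 − 15.7) / -0.7 = 11.8 s
v² = v₀² + 2aΔx → Δx = (7.5² − 15.7²)/(2·-0.7) = 137 m

Phase 3 (accelerating): v₀ = 7.50 m/s, a = 1.4 m/s².
v = v₀ + at → t = (16.5 − 7.50) / 1.4 = 6.43 s
v² = v₀² + 2aΔx → Δx = (16.5² − 7.50²)/(2·1.4) = 77.1 m

Phase 4 (constant speed): v₀ = 16.5 m/s, a = 0 m/s².
v = v₀ + at = 16.5 + (0)(10) = 16.5 m/s
Δx = v₀t + ½at² = 16.5·10 + 0.5·0·10² = 165 m
Total time = 7.50 + 11.8 + 6.43 + 10.0 = 35.7 s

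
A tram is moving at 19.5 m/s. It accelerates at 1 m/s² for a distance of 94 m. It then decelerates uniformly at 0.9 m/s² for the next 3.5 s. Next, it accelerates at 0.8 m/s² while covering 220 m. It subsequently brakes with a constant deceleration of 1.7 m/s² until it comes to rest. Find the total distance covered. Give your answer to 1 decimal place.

621.3 m

Phase 1 (accelerating): v₀ = 19.5 m/s, a = 1 m/s².
v² = v₀² + 2aΔx = 19.5² + 2·1·94 = 568 → v = 23.8 m/s
t = (v − v₀)/a = (23.8 − 19.5)/1 = 4.34 s

Phase 2 (decelerating): v₀ = 23.8 m/s, a = -0.9 m/s².
v = v₀ + at = 23.8 + (-0.9)(3.5) = 20.7 m/s
Δx = v₀t + ½at² = 23.8·3.5 + 0.5·-0.9·3.5² = 77.9 m

Phase 3 (accelerating): v₀ = 20.7 m/s, a = 0.8 m/s².
v² = v₀² + 2aΔx = 20.7² + 2·0.8·220 = 780 → v = 27.9 m/s
t = (v − v₀)/a = (27.9 − 20.7)/0.8 = 9.05 s

Phase 4 (decelerating): v₀ = 27.9 m/s, a = -1.7 m/s².
v = v₀ + at → t = (0 − 27.9) / -1.7 = 16.4 s
v² = v₀² + 2aΔx → Δx = (0² − 27.9²)/(2·-1.7) = 229 m
Total distance = 94.0 + 77.9 + 220 + 229 = 621 m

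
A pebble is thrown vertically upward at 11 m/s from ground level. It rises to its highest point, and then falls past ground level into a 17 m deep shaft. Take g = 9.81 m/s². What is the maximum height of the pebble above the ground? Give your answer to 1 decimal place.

Phase 1 (rising): v₀ = 11.0 m/s, a = -9.81 m/s².
v = v₀ + at → t = (0 − 11.0) / -9.81 = 1.12 s
v² = v₀² + 2aΔx → Δx = (0² − 11.0²)/(2·-9.81) = 6.17 m
Maximum height = 6.17 m

6.2 m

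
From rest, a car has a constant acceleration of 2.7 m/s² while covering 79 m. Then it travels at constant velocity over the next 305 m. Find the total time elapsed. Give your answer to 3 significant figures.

22.4 s

Phase 1 (accelerating): v₀ = 0 m/s, a = 2.7 m/s².
v² = v₀² + 2aΔx = 0² + 2·2.7·79 = 427 → v = 20.7 m/s
t = (v − v₀)/a = (20.7 − 0)/2.7 = 7.65 s

Phase 2 (constant speed): v₀ = 20.7 m/s, a = 0 m/s².
Constant speed: t = d/v = 305/20.7 = 14.8 s
Total time = 7.65 + 14.8 = 22.4 s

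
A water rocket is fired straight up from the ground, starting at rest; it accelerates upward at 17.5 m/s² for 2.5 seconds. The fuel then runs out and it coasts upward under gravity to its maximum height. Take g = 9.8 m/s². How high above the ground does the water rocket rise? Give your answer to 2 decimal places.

Phase 1 (powered ascent): v₀ = 0 m/s, a = 17.5 m/s².
v = v₀ + at = 0 + (17.5)(2.5) = 43.8 m/s
Δx = v₀t + ½at² = 0·2.5 + 0.5·17.5·2.5² = 54.7 m

Phase 2 (coasting upward): v₀ = 43.8 m/s, a = -9.8 m/s².
v = v₀ + at → t = (0 − 43.8) / -9.8 = 4.46 s
v² = v₀² + 2aΔx → Δx = (0² − 43.8²)/(2·-9.8) = 97.7 m
Maximum height = 54.7 + 97.7 = 152 m

152.34 m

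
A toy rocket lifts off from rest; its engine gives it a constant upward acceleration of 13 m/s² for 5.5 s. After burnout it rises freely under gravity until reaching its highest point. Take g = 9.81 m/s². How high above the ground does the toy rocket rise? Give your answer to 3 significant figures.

457 m

Phase 1 (powered ascent): v₀ = 0 m/s, a = 13 m/s².
v = v₀ + at = 0 + (13)(5.5) = 71.5 m/s
Δx = v₀t + ½at² = 0·5.5 + 0.5·13·5.5² = 197 m

Phase 2 (coasting upward): v₀ = 71.5 m/s, a = -9.81 m/s².
v = v₀ + at → t = (0 − 71.5) / -9.81 = 7.29 s
v² = v₀² + 2aΔx → Δx = (0² − 71.5²)/(2·-9.81) = 261 m
Maximum height = 197 + 261 = 457 m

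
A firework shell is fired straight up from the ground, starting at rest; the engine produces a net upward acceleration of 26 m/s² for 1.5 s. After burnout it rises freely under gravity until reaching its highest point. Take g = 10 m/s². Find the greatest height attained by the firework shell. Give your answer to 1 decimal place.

105.3 m

Phase 1 (powered ascent): v₀ = 0 m/s, a = 26 m/s².
v = v₀ + at = 0 + (26)(1.5) = 39.0 m/s
Δx = v₀t + ½at² = 0·1.5 + 0.5·26·1.5² = 29.2 m

Phase 2 (coasting upward): v₀ = 39.0 m/s, a = -10 m/s².
v = v₀ + at → t = (0 − 39.0) / -10 = 3.90 s
v² = v₀² + 2aΔx → Δx = (0² − 39.0²)/(2·-10) = 76.0 m
Maximum height = 29.2 + 76.0 = 105 m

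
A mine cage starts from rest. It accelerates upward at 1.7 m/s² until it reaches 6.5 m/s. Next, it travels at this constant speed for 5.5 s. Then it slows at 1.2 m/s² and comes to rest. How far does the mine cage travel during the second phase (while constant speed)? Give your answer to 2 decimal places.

Phase 1 (accelerating): v₀ = 0 m/s, a = 1.7 m/s².
v = v₀ + at → t = (6.5 − 0) / 1.7 = 3.82 s
v² = v₀² + 2aΔx → Δx = (6.5² − 0²)/(2·1.7) = 12.4 m

Phase 2 (constant speed): v₀ = 6.50 m/s, a = 0 m/s².
v = v₀ + at = 6.50 + (0)(5.5) = 6.50 m/s
Δx = v₀t + ½at² = 6.50·5.5 + 0.5·0·5.5² = 35.8 m
Distance in phase 2 = 35.8 m

35.75 m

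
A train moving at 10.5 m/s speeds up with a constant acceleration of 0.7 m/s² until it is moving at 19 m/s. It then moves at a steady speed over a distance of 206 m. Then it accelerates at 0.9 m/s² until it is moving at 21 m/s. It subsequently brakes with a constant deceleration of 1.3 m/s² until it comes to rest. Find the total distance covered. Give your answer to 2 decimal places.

Phase 1 (accelerating): v₀ = 10.5 m/s, a = 0.7 m/s².
v = v₀ + at → t = (19 − 10.5) / 0.7 = 12.1 s
v² = v₀² + 2aΔx → Δx = (19² − 10.5²)/(2·0.7) = 179 m

Phase 2 (constant speed): v₀ = 19.0 m/s, a = 0 m/s².
Constant speed: t = d/v = 206/19.0 = 10.8 s

Phase 3 (accelerating): v₀ = 19.0 m/s, a = 0.9 m/s².
v = v₀ + at → t = (21 − 19.0) / 0.9 = 2.22 s
v² = v₀² + 2aΔx → Δx = (21² − 19.0²)/(2·0.9) = 44.4 m

Phase 4 (decelerating): v₀ = 21.0 m/s, a = -1.3 m/s².
v = v₀ + at → t = (0 − 21.0) / -1.3 = 16.2 s
v² = v₀² + 2aΔx → Δx = (0² − 21.0²)/(2·-1.3) = 170 m
Total distance = 179 + 206 + 44.4 + 170 = 599 m

599.17 m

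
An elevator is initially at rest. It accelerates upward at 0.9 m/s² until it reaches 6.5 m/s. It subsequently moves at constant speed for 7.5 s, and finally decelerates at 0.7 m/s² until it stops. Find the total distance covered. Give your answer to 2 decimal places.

102.40 m

Phase 1 (accelerating): v₀ = 0 m/s, a = 0.9 m/s².
v = v₀ + at → t = (6.5 − 0) / 0.9 = 7.22 s
v² = v₀² + 2aΔx → Δx = (6.5² − 0²)/(2·0.9) = 23.5 m

Phase 2 (constant speed): v₀ = 6.50 m/s, a = 0 m/s².
v = v₀ + at = 6.50 + (0)(7.5) = 6.50 m/s
Δx = v₀t + ½at² = 6.50·7.5 + 0.5·0·7.5² = 48.8 m

Phase 3 (decelerating): v₀ = 6.50 m/s, a = -0.7 m/s².
v = v₀ + at → t = (0 − 6.50) / -0.7 = 9.29 s
v² = v₀² + 2aΔx → Δx = (0² − 6.50²)/(2·-0.7) = 30.2 m
Total distance = 23.5 + 48.8 + 30.2 = 102 m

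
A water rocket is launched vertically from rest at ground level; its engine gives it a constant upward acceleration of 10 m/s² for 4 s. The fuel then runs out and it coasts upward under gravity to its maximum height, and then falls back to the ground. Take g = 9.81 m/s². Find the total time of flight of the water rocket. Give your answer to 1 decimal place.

Phase 1 (powered ascent): v₀ = 0 m/s, a = 10 m/s².
v = v₀ + at = 0 + (10)(4) = 40.0 m/s
Δx = v₀t + ½at² = 0·4 + 0.5·10·4² = 80.0 m

Phase 2 (coasting upward): v₀ = 40.0 m/s, a = -9.81 m/s².
v = v₀ + at → t = (0 − 40.0) / -9.81 = 4.08 s
v² = v₀² + 2aΔx → Δx = (0² − 40.0²)/(2·-9.81) = 81.5 m

Phase 3 (free fall): v₀ = 0 m/s, a = -9.81 m/s².
Falls 162 m from rest: t = √(2·162/9.81) = 5.74 s; v = g·t = 56.3 m/s.
Total time = 4.00 + 4.08 + 5.74 = 13.8 s

13.8 s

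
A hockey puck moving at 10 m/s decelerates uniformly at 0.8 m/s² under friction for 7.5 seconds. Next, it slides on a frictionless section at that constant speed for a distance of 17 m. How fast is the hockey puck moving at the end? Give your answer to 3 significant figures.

Phase 1 (decelerating): v₀ = 10.0 m/s, a = -0.8 m/s².
v = v₀ + at = 10.0 + (-0.8)(7.5) = 4.00 m/s
Δx = v₀t + ½at² = 10.0·7.5 + 0.5·-0.8·7.5² = 52.5 m

Phase 2 (constant speed): v₀ = 4.00 m/s, a = 0 m/s².
Constant speed: t = d/v = 17/4.00 = 4.25 s
Final speed = 4.00 m/s

4.00 m/s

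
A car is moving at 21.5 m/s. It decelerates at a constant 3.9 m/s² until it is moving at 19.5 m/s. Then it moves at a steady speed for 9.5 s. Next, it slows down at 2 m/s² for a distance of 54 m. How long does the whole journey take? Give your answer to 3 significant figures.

Phase 1 (decelerating): v₀ = 21.5 m/s, a = -3.9 m/s².
v = v₀ + at → t = (19.5 − 21.5) / -3.9 = 0.513 s
v² = v₀² + 2aΔx → Δx = (19.5² − 21.5²)/(2·-3.9) = 10.5 m

Phase 2 (constant speed): v₀ = 19.5 m/s, a = 0 m/s².
v = v₀ + at = 19.5 + (0)(9.5) = 19.5 m/s
Δx = v₀t + ½at² = 19.5·9.5 + 0.5·0·9.5² = 185 m

Phase 3 (decelerating): v₀ = 19.5 m/s, a = -2 m/s².
v² = v₀² + 2aΔx = 19.5² + 2·-2·54 = 164 → v = 12.8 m/s
t = (v − v₀)/a = (12.8 − 19.5)/-2 = 3.34 s
Total time = 0.513 + 9.50 + 3.34 = 13.4 s

13.4 s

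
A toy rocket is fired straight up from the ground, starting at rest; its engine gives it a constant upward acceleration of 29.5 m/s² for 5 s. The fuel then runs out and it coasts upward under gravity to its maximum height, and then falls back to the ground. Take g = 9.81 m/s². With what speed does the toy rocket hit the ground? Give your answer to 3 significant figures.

Phase 1 (powered ascent): v₀ = 0 m/s, a = 29.5 m/s².
v = v₀ + at = 0 + (29.5)(5) = 148 m/s
Δx = v₀t + ½at² = 0·5 + 0.5·29.5·5² = 369 m

Phase 2 (coasting upward): v₀ = 148 m/s, a = -9.81 m/s².
v = v₀ + at → t = (0 − 148) / -9.81 = 15.0 s
v² = v₀² + 2aΔx → Δx = (0² − 148²)/(2·-9.81) = 1110 m

Phase 3 (free fall): v₀ = 0 m/s, a = -9.81 m/s².
Falls 1480 m from rest: t = √(2·1480/9.81) = 17.4 s; v = g·t = 170 m/s.
Impact speed = 170 m/s

170 m/s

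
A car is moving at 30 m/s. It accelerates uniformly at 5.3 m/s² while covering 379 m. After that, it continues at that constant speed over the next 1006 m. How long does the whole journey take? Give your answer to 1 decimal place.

21.9 s

Phase 1 (accelerating): v₀ = 30.0 m/s, a = 5.3 m/s².
v² = v₀² + 2aΔx = 30.0² + 2·5.3·379 = 4920 → v = 70.1 m/s
t = (v − v₀)/a = (70.1 − 30.0)/5.3 = 7.57 s

Phase 2 (constant speed): v₀ = 70.1 m/s, a = 0 m/s².
Constant speed: t = d/v = 1006/70.1 = 14.3 s
Total time = 7.57 + 14.3 = 21.9 s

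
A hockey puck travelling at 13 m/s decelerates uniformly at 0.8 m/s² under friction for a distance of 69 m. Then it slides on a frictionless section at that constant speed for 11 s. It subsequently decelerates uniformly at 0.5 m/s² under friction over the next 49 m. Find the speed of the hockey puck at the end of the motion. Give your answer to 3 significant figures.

Phase 1 (decelerating): v₀ = 13.0 m/s, a = -0.8 m/s².
v² = v₀² + 2aΔx = 13.0² + 2·-0.8·69 = 58.6 → v = 7.66 m/s
t = (v − v₀)/a = (7.66 − 13.0)/-0.8 = 6.68 s

Phase 2 (constant speed): v₀ = 7.66 m/s, a = 0 m/s².
v = v₀ + at = 7.66 + (0)(11) = 7.66 m/s
Δx = v₀t + ½at² = 7.66·11 + 0.5·0·11² = 84.2 m

Phase 3 (decelerating): v₀ = 7.66 m/s, a = -0.5 m/s².
v² = v₀² + 2aΔx = 7.66² + 2·-0.5·49 = 9.60 → v = 3.10 m/s
t = (v − v₀)/a = (3.10 − 7.66)/-0.5 = 9.11 s
Final speed = 3.10 m/s

3.10 m/s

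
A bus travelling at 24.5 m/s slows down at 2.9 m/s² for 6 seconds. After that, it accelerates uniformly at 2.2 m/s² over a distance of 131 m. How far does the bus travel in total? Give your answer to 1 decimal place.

225.8 m

Phase 1 (decelerating): v₀ = 24.5 m/s, a = -2.9 m/s².
v = v₀ + at = 24.5 + (-2.9)(6) = 7.10 m/s
Δx = v₀t + ½at² = 24.5·6 + 0.5·-2.9·6² = 94.8 m

Phase 2 (accelerating): v₀ = 7.10 m/s, a = 2.2 m/s².
v² = v₀² + 2aΔx = 7.10² + 2·2.2·131 = 627 → v = 25.0 m/s
t = (v − v₀)/a = (25.0 − 7.10)/2.2 = 8.15 s
Total distance = 94.8 + 131 = 226 m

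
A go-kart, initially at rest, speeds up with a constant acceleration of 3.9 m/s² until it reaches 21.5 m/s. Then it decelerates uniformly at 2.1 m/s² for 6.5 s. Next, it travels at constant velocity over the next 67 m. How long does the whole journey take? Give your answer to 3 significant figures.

Phase 1 (accelerating): v₀ = 0 m/s, a = 3.9 m/s².
v = v₀ + at → t = (21.5 − 0) / 3.9 = 5.51 s
v² = v₀² + 2aΔx → Δx = (21.5² − 0²)/(2·3.9) = 59.3 m

Phase 2 (decelerating): v₀ = 21.5 m/s, a = -2.1 m/s².
v = v₀ + at = 21.5 + (-2.1)(6.5) = 7.85 m/s
Δx = v₀t + ½at² = 21.5·6.5 + 0.5·-2.1·6.5² = 95.4 m

Phase 3 (constant speed): v₀ = 7.85 m/s, a = 0 m/s².
Constant speed: t = d/v = 67/7.85 = 8.54 s
Total time = 5.51 + 6.50 + 8.54 = 20.5 s

20.5 s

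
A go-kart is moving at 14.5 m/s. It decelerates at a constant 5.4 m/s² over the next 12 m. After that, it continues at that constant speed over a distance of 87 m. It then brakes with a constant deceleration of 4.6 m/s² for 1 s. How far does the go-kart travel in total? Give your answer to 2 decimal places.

105.68 m

Phase 1 (decelerating): v₀ = 14.5 m/s, a = -5.4 m/s².
v² = v₀² + 2aΔx = 14.5² + 2·-5.4·12 = 80.6 → v = 8.98 m/s
t = (v − v₀)/a = (8.98 − 14.5)/-5.4 = 1.02 s

Phase 2 (constant speed): v₀ = 8.98 m/s, a = 0 m/s².
Constant speed: t = d/v = 87/8.98 = 9.69 s

Phase 3 (decelerating): v₀ = 8.98 m/s, a = -4.6 m/s².
v = v₀ + at = 8.98 + (-4.6)(1) = 4.38 m/s
Δx = v₀t + ½at² = 8.98·1 + 0.5·-4.6·1² = 6.68 m
Total distance = 12.0 + 87.0 + 6.68 = 106 m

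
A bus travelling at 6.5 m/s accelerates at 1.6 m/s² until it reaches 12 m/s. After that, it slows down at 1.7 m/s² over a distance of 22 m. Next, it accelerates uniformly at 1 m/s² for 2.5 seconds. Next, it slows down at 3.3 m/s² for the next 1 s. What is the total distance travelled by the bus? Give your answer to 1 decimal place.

Phase 1 (accelerating): v₀ = 6.50 m/s, a = 1.6 m/s².
v = v₀ + at → t = (12 − 6.50) / 1.6 = 3.44 s
v² = v₀² + 2aΔx → Δx = (12² − 6.50²)/(2·1.6) = 31.8 m

Phase 2 (decelerating): v₀ = 12.0 m/s, a = -1.7 m/s².
v² = v₀² + 2aΔx = 12.0² + 2·-1.7·22 = 69.2 → v = 8.32 m/s
t = (v − v₀)/a = (8.32 − 12.0)/-1.7 = 2.17 s

Phase 3 (accelerating): v₀ = 8.32 m/s, a = 1 m/s².
v = v₀ + at = 8.32 + (1)(2.5) = 10.8 m/s
Δx = v₀t + ½at² = 8.32·2.5 + 0.5·1·2.5² = 23.9 m

Phase 4 (decelerating): v₀ = 10.8 m/s, a = -3.3 m/s².
v = v₀ + at = 10.8 + (-3.3)(1) = 7.52 m/s
Δx = v₀t + ½at² = 10.8·1 + 0.5·-3.3·1² = 9.17 m
Total distance = 31.8 + 22.0 + 23.9 + 9.17 = 86.9 m

86.9 m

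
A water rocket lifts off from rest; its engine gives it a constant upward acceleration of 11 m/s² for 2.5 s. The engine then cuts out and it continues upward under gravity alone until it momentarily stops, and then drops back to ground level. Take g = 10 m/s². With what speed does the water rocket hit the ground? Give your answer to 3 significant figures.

Phase 1 (powered ascent): v₀ = 0 m/s, a = 11 m/s².
v = v₀ + at = 0 + (11)(2.5) = 27.5 m/s
Δx = v₀t + ½at² = 0·2.5 + 0.5·11·2.5² = 34.4 m

Phase 2 (coasting upward): v₀ = 27.5 m/s, a = -10 m/s².
v = v₀ + at → t = (0 − 27.5) / -10 = 2.75 s
v² = v₀² + 2aΔx → Δx = (0² − 27.5²)/(2·-10) = 37.8 m

Phase 3 (free fall): v₀ = 0 m/s, a = -10 m/s².
Falls 72.2 m from rest: t = √(2·72.2/10) = 3.80 s; v = g·t = 38.0 m/s.
Impact speed = 38.0 m/s

38.0 m/s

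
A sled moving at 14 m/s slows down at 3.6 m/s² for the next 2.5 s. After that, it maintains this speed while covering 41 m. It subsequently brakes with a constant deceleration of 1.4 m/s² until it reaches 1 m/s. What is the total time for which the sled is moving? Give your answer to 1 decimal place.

13.6 s

Phase 1 (decelerating): v₀ = 14.0 m/s, a = -3.6 m/s².
v = v₀ + at = 14.0 + (-3.6)(2.5) = 5.00 m/s
Δx = v₀t + ½at² = 14.0·2.5 + 0.5·-3.6·2.5² = 23.8 m

Phase 2 (constant speed): v₀ = 5.00 m/s, a = 0 m/s².
Constant speed: t = d/v = 41/5.00 = 8.20 s

Phase 3 (decelerating): v₀ = 5.00 m/s, a = -1.4 m/s².
v = v₀ + at → t = (1 − 5.00) / -1.4 = 2.86 s
v² = v₀² + 2aΔx → Δx = (1² − 5.00²)/(2·-1.4) = 8.57 m
Total time = 2.50 + 8.20 + 2.86 = 13.6 s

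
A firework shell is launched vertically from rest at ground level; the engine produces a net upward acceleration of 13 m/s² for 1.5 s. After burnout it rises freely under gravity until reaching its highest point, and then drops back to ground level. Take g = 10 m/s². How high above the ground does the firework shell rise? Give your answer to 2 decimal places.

Phase 1 (powered ascent): v₀ = 0 m/s, a = 13 m/s².
v = v₀ + at = 0 + (13)(1.5) = 19.5 m/s
Δx = v₀t + ½at² = 0·1.5 + 0.5·13·1.5² = 14.6 m

Phase 2 (coasting upward): v₀ = 19.5 m/s, a = -10 m/s².
v = v₀ + at → t = (0 − 19.5) / -10 = 1.95 s
v² = v₀² + 2aΔx → Δx = (0² − 19.5²)/(2·-10) = 19.0 m
Maximum height = 14.6 + 19.0 = 33.6 m

33.64 m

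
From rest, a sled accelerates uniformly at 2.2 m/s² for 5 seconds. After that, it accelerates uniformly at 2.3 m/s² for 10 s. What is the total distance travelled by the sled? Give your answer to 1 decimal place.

252.5 m

Phase 1 (accelerating): v₀ = 0 m/s, a = 2.2 m/s².
v = v₀ + at = 0 + (2.2)(5) = 11.0 m/s
Δx = v₀t + ½at² = 0·5 + 0.5·2.2·5² = 27.5 m

Phase 2 (accelerating): v₀ = 11.0 m/s, a = 2.3 m/s².
v = v₀ + at = 11.0 + (2.3)(10) = 34.0 m/s
Δx = v₀t + ½at² = 11.0·10 + 0.5·2.3·10² = 225 m
Total distance = 27.5 + 225 = 252 m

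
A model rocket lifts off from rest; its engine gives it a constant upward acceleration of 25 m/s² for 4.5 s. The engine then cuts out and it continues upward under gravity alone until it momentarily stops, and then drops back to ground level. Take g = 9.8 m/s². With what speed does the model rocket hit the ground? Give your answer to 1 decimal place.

132.7 m/s

Phase 1 (powered ascent): v₀ = 0 m/s, a = 25 m/s².
v = v₀ + at = 0 + (25)(4.5) = 112 m/s
Δx = v₀t + ½at² = 0·4.5 + 0.5·25·4.5² = 253 m

Phase 2 (coasting upward): v₀ = 112 m/s, a = -9.8 m/s².
v = v₀ + at → t = (0 − 112) / -9.8 = 11.5 s
v² = v₀² + 2aΔx → Δx = (0² − 112²)/(2·-9.8) = 646 m

Phase 3 (free fall): v₀ = 0 m/s, a = -9.8 m/s².
Falls 899 m from rest: t = √(2·899/9.8) = 13.5 s; v = g·t = 133 m/s.
Impact speed = 133 m/s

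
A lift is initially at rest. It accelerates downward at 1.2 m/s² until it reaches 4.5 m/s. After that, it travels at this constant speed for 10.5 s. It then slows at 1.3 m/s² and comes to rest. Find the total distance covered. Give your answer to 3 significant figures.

63.5 m

Phase 1 (accelerating): v₀ = 0 m/s, a = 1.2 m/s².
v = v₀ + at → t = (4.5 − 0) / 1.2 = 3.75 s
v² = v₀² + 2aΔx → Δx = (4.5² − 0²)/(2·1.2) = 8.44 m

Phase 2 (constant speed): v₀ = 4.50 m/s, a = 0 m/s².
v = v₀ + at = 4.50 + (0)(10.5) = 4.50 m/s
Δx = v₀t + ½at² = 4.50·10.5 + 0.5·0·10.5² = 47.2 m

Phase 3 (decelerating): v₀ = 4.50 m/s, a = -1.3 m/s².
v = v₀ + at → t = (0 − 4.50) / -1.3 = 3.46 s
v² = v₀² + 2aΔx → Δx = (0² − 4.50²)/(2·-1.3) = 7.79 m
Total distance = 8.44 + 47.2 + 7.79 = 63.5 m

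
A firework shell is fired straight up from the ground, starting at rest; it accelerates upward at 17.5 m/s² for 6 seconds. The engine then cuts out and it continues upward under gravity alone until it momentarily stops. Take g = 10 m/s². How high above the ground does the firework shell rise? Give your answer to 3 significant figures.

866 m

Phase 1 (powered ascent): v₀ = 0 m/s, a = 17.5 m/s².
v = v₀ + at = 0 + (17.5)(6) = 105 m/s
Δx = v₀t + ½at² = 0·6 + 0.5·17.5·6² = 315 m

Phase 2 (coasting upward): v₀ = 105 m/s, a = -10 m/s².
v = v₀ + at → t = (0 − 105) / -10 = 10.5 s
v² = v₀² + 2aΔx → Δx = (0² − 105²)/(2·-10) = 551 m
Maximum height = 315 + 551 = 866 m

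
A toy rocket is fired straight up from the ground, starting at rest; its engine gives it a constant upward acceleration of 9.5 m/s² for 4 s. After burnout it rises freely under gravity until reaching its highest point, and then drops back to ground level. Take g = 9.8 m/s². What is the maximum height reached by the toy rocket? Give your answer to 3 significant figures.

150 m

Phase 1 (powered ascent): v₀ = 0 m/s, a = 9.5 m/s².
v = v₀ + at = 0 + (9.5)(4) = 38.0 m/s
Δx = v₀t + ½at² = 0·4 + 0.5·9.5·4² = 76.0 m

Phase 2 (coasting upward): v₀ = 38.0 m/s, a = -9.8 m/s².
v = v₀ + at → t = (0 − 38.0) / -9.8 = 3.88 s
v² = v₀² + 2aΔx → Δx = (0² − 38.0²)/(2·-9.8) = 73.7 m
Maximum height = 76.0 + 73.7 = 150 m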